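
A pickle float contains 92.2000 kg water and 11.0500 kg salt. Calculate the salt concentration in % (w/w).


Formula: Conc = salt / (water + salt) * 100
Substituting: Conc = 11.0500 / (92.2000 + 11.0500) * 100
Result: 10.7022 %


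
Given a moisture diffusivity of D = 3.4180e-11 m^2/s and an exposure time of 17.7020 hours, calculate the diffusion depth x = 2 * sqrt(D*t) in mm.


t = 17.7020 hr * 3600 = 63727.2000 s
D * t = 3.4180e-11 * 63727.2000 = 2.1782e-06
x = 2 * sqrt(D*t) = 2 * sqrt(2.1782e-06) = 0.00295174 m = 2.9517 mm


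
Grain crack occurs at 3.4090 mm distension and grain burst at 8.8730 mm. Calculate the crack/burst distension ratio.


Formula: Ratio = crack / burst
Substituting: Ratio = 3.4090 / 8.8730
Result: 0.3842


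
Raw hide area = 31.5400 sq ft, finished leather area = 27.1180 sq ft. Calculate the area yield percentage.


Formula: Yield = finished / raw * 100
Substituting: Yield = 27.1180 / 31.5400 * 100
Result: 85.9797 %


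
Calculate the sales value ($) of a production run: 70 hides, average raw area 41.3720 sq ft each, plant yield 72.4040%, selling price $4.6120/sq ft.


Raw_total = N * avg_area = 70 * 41.3720 = 2896.0400 sq ft
Finished = Raw_total * yield / 100 = 2896.0400 * 72.4040 / 100 = 2096.8488 sq ft
Value = Finished * price = 2096.8488 * 4.6120 = 9670.6667 $


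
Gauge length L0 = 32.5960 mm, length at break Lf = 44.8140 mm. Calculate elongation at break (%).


Formula: Elongation = (Lf - L0) / L0 * 100
Substituting: Elongation = (44.8140 - 32.5960) / 32.5960 * 100
Result: 37.4831 %


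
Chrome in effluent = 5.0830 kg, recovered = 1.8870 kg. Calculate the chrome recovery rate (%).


Formula: Recovery = recovered / input * 100
Substituting: Recovery = 1.8870 / 5.0830 * 100
Result: 37.1237 %


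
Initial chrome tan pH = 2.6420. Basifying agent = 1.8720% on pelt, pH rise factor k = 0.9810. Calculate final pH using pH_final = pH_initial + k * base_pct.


Formula: pH_final = pH_initial + k * base_pct
Substituting: pH_final = 2.6420 + 0.9810 * 1.8720
Result: 4.4784


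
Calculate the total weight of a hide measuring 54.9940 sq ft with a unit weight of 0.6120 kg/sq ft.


Formula: Weight = area * weight_per_sqft
Substituting: Weight = 54.9940 * 0.6120
Result: 33.6563 kg


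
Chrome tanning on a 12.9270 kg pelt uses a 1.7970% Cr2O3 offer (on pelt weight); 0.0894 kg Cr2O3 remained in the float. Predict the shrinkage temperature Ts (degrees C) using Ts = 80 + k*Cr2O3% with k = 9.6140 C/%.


Offered = pelt * offer_pct / 100 = 12.9270 * 1.7970 / 100 = 0.2323 kg
Uptake = offered - residual = 0.2323 - 0.0894 = 0.1429 kg
Cr2O3% on pelt = uptake / pelt * 100 = 0.1429 / 12.9270 * 100 = 1.1054 %
Ts = 80 + k * Cr2O3% = 80 + 9.6140 * 1.1054 = 90.6275 C


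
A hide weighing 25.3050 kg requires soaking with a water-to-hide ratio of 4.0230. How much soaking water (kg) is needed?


Formula: Water = hide_weight * ratio
Substituting: Water = 25.3050 * 4.0230
Result: 101.8020 kg


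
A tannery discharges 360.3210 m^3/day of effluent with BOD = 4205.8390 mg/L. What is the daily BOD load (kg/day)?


Formula: BOD_load = volume * conc / 1000
Substituting: BOD_load = 360.3210 * 4205.8390 / 1000
Result: 1515.4521 kg/day


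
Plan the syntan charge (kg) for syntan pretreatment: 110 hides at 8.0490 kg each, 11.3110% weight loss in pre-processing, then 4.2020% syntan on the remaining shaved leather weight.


Total_raw = N * avg_wt = 110 * 8.0490 = 885.3900 kg
Substrate = Total_raw * (1 - loss/100) = 885.3900 * (1 - 11.3110/100) = 785.2435 kg
Syntan = Substrate * pct / 100 = 785.2435 * 4.2020 / 100 = 32.9959 kg


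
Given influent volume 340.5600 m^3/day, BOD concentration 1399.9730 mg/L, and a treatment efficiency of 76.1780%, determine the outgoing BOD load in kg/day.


Load_in = volume * conc / 1000 = 340.5600 * 1399.9730 / 1000 = 476.7748 kg/day
Removed = Load_in * eff / 100 = 476.7748 * 76.1780 / 100 = 363.1975 kg/day
Load_out = Load_in - Removed = 476.7748 - 363.1975 = 113.5773 kg/day


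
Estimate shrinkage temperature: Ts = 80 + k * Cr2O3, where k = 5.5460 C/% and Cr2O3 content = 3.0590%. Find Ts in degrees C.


Formula: Ts = 80 + k * Cr2O3
Substituting: Ts = 80 + 5.5460 * 3.0590
Result: 96.9652 C


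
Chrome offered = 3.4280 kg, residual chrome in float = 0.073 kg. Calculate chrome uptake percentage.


Formula: Uptake = (offered - residual) / offered * 100
Substituting: Uptake = (3.4280 - 0.073) / 3.4280 * 100
Result: 97.8705 %


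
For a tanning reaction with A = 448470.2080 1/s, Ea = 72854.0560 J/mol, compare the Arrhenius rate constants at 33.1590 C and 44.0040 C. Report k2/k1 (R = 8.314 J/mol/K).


T1 = 33.1590 + 273.15 = 306.3090 K; T2 = 44.0040 + 273.15 = 317.1540 K
k1 = A * exp(-Ea/(R*T1)) = 448470.2080 * exp(-72854.0560/(8.314*306.3090)) = 1.6886e-07 1/s
k2 = A * exp(-Ea/(R*T2)) = 448470.2080 * exp(-72854.0560/(8.314*317.1540)) = 4.4914e-07 1/s
k2/k1 = 4.4914e-07 / 1.6886e-07 = 2.6598


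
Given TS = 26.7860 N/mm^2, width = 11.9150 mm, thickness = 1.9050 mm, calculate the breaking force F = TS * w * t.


Formula: F = TS * w * t
Substituting: F = 26.7860 * 11.9150 * 1.9050
Result: 607.9906 N


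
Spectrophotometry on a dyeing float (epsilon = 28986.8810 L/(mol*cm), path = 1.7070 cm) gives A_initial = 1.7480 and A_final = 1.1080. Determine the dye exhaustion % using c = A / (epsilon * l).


c_initial = A_i / (epsilon * l) = 1.7480 / (28986.8810 * 1.7070) = 3.5327e-05 mol/L
c_final = A_f / (epsilon * l) = 1.1080 / (28986.8810 * 1.7070) = 2.2393e-05 mol/L
Exhaustion = (c_initial - c_final) / c_initial * 100 = (3.5327e-05 - 2.2393e-05) / 3.5327e-05 * 100 = 36.6133 %


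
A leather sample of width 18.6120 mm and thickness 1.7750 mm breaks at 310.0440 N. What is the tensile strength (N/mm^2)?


Formula: TS = force / (width * thickness)
Substituting: TS = 310.0440 / (18.6120 * 1.7750)
Result: 9.3849 N/mm^2


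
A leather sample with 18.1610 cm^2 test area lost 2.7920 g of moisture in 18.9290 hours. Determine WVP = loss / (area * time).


Formula: WVP = loss / (area * time)
Substituting: WVP = 2.7920 / (18.1610 * 18.9290)
Result: 0.00812172 g/(cm^2*hr)


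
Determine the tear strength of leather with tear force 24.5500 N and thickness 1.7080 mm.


Formula: Tear strength = force / thickness
Substituting: Tear strength = 24.5500 / 1.7080
Result: 14.3735 N/mm


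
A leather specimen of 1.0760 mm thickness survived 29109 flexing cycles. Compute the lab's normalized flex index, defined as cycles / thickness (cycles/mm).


Formula: Index = cycles / thickness
Substituting: Index = 29109 / 1.0760
Result: 27052.9740 cycles/mm


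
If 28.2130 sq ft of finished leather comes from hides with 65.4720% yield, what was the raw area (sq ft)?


Formula: raw = finished * 100 / yield
Substituting: raw = 28.2130 * 100 / 65.4720
Result: 43.0917 sq ft


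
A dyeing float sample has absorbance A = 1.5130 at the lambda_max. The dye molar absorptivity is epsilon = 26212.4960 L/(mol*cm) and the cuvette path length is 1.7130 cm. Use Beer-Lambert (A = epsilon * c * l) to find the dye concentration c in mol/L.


Formula: c = A / (epsilon * l)
Substituting: c = 1.5130 / (26212.4960 * 1.7130)
Result: 3.3696e-05 mol/L


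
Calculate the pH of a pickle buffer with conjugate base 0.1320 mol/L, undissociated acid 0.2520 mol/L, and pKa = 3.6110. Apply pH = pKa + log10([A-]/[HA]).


ratio = [A-] / [HA] = 0.1320 / 0.2520 = 0.5238
log10(ratio) = -0.2808
pH = pKa + log10(ratio) = 3.6110 - 0.2808 = 3.3302


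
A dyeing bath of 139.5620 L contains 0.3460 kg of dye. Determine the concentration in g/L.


Formula: Conc = dye_mass(kg) / volume(L) * 1000
Substituting: Conc = 0.3460 / 139.5620 * 1000
Result: 2.4792 g/L


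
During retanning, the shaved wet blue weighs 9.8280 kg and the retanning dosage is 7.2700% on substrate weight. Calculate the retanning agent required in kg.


Formula: Retan = substrate * pct / 100
Substituting: Retan = 9.8280 * 7.2700 / 100
Result: 0.7145 kg


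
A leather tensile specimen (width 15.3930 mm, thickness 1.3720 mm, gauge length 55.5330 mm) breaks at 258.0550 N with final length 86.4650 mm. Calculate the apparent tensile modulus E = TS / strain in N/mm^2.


TS = F / (w * t) = 258.0550 / (15.3930 * 1.3720) = 12.2190 N/mm^2
strain = (Lf - L0) / L0 = (86.4650 - 55.5330) / 55.5330 = 0.5570
E = TS / strain = 12.2190 / 0.5570 = 21.9370 N/mm^2


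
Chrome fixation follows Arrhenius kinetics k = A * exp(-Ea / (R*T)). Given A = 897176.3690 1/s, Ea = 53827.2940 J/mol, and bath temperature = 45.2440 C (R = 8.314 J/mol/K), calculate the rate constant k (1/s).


T_K = T_C + 273.15 = 45.2440 + 273.15 = 318.3940 K
exponent = -Ea / (R * T_K) = -53827.2940 / (8.314 * 318.3940) = -20.3342
k = A * exp(exponent) = 897176.3690 * exp(-20.3342) = 0.00132384 1/s


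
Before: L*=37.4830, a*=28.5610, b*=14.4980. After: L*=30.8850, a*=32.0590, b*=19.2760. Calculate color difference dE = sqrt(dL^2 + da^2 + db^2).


dL = -6.5980, da = 3.4980, db = 4.7780
dE = sqrt((-6.5980)^2 + 3.4980^2 + 4.7780^2) = 8.8656


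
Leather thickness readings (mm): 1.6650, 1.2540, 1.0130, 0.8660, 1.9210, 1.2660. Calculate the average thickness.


Formula: Average = sum / n
Substituting: Average = 7.9850 / 6
Result: 1.3308 mm


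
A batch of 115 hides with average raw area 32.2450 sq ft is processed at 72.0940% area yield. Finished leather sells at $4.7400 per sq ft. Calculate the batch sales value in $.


Raw_total = N * avg_area = 115 * 32.2450 = 3708.1750 sq ft
Finished = Raw_total * yield / 100 = 3708.1750 * 72.0940 / 100 = 2673.3717 sq ft
Value = Finished * price = 2673.3717 * 4.7400 = 12671.7818 $


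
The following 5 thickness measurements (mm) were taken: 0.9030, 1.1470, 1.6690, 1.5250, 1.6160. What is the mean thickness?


Formula: Average = sum / n
Substituting: Average = 6.8600 / 5
Result: 1.3720 mm


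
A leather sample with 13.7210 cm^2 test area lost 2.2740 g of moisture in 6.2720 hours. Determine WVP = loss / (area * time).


Formula: WVP = loss / (area * time)
Substituting: WVP = 2.2740 / (13.7210 * 6.2720)
Result: 0.026424 g/(cm^2*hr)


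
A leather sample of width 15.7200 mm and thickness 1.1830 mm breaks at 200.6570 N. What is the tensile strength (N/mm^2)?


Formula: TS = force / (width * thickness)
Substituting: TS = 200.6570 / (15.7200 * 1.1830)
Result: 10.7899 N/mm^2


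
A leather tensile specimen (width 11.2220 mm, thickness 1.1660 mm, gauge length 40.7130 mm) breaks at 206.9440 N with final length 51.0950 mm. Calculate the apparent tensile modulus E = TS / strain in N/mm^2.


TS = F / (w * t) = 206.9440 / (11.2220 * 1.1660) = 15.8155 N/mm^2
strain = (Lf - L0) / L0 = (51.0950 - 40.7130) / 40.7130 = 0.2550
E = TS / strain = 15.8155 / 0.2550 = 62.0206 N/mm^2


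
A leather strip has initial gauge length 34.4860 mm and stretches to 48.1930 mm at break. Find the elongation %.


Formula: Elongation = (Lf - L0) / L0 * 100
Substituting: Elongation = (48.1930 - 34.4860) / 34.4860 * 100
Result: 39.7466 %


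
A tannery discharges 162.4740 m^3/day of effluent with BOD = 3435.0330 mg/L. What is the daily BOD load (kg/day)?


Formula: BOD_load = volume * conc / 1000
Substituting: BOD_load = 162.4740 * 3435.0330 / 1000
Result: 558.1036 kg/day


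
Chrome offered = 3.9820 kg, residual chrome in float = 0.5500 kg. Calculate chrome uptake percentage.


Formula: Uptake = (offered - residual) / offered * 100
Substituting: Uptake = (3.9820 - 0.5500) / 3.9820 * 100
Result: 86.1878 %


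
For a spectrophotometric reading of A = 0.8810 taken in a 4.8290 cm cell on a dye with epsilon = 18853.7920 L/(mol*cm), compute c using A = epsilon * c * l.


Formula: c = A / (epsilon * l)
Substituting: c = 0.8810 / (18853.7920 * 4.8290)
Result: 9.6765e-06 mol/L


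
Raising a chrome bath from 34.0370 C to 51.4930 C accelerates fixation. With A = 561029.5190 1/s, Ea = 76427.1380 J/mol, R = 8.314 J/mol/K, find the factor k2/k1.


T1 = 34.0370 + 273.15 = 307.1870 K; T2 = 51.4930 + 273.15 = 324.6430 K
k1 = A * exp(-Ea/(R*T1)) = 561029.5190 * exp(-76427.1380/(8.314*307.1870)) = 5.6586e-08 1/s
k2 = A * exp(-Ea/(R*T2)) = 561029.5190 * exp(-76427.1380/(8.314*324.6430)) = 2.8282e-07 1/s
k2/k1 = 2.8282e-07 / 5.6586e-08 = 4.9981


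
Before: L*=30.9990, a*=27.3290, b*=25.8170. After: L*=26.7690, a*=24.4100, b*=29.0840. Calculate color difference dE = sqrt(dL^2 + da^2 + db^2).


dL = -4.2300, da = -2.9190, db = 3.2670
dE = sqrt((-4.2300)^2 + (-2.9190)^2 + 3.2670^2) = 6.0899


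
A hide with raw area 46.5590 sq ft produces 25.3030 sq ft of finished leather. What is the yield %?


Formula: Yield = finished / raw * 100
Substituting: Yield = 25.3030 / 46.5590 * 100
Result: 54.3461 %


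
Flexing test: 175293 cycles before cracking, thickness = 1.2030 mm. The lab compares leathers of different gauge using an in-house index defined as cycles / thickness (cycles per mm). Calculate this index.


Formula: Index = cycles / thickness
Substituting: Index = 175293 / 1.2030
Result: 145713.2170 cycles/mm


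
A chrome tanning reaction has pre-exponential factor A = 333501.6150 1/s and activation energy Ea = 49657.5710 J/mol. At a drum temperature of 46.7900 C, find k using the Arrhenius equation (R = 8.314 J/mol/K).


T_K = T_C + 273.15 = 46.7900 + 273.15 = 319.9400 K
exponent = -Ea / (R * T_K) = -49657.5710 / (8.314 * 319.9400) = -18.6684
k = A * exp(exponent) = 333501.6150 * exp(-18.6684) = 0.00260326 1/s


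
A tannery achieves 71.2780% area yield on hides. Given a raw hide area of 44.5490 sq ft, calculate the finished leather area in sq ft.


Formula: finished = raw * yield / 100
Substituting: finished = 44.5490 * 71.2780 / 100
Result: 31.7536 sq ft


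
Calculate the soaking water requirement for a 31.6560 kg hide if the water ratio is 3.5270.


Formula: Water = hide_weight * ratio
Substituting: Water = 31.6560 * 3.5270
Result: 111.6507 kg


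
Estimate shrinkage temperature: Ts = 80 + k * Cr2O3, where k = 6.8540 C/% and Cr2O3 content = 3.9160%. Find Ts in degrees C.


Formula: Ts = 80 + k * Cr2O3
Substituting: Ts = 80 + 6.8540 * 3.9160
Result: 106.8403 C


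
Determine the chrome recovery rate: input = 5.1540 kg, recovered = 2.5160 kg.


Formula: Recovery = recovered / input * 100
Substituting: Recovery = 2.5160 / 5.1540 * 100
Result: 48.8165 %


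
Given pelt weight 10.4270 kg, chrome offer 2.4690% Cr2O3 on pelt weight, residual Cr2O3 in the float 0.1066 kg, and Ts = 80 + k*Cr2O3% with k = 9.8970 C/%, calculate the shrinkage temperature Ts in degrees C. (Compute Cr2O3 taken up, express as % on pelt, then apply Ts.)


Offered = pelt * offer_pct / 100 = 10.4270 * 2.4690 / 100 = 0.2574 kg
Uptake = offered - residual = 0.2574 - 0.1066 = 0.1508 kg
Cr2O3% on pelt = uptake / pelt * 100 = 0.1508 / 10.4270 * 100 = 1.4467 %
Ts = 80 + k * Cr2O3% = 80 + 9.8970 * 1.4467 = 94.3175 C


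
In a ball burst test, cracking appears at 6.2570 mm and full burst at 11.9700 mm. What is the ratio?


Formula: Ratio = crack / burst
Substituting: Ratio = 6.2570 / 11.9700
Result: 0.5227


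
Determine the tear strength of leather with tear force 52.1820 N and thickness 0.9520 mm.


Formula: Tear strength = force / thickness
Substituting: Tear strength = 52.1820 / 0.9520
Result: 54.8130 N/mm


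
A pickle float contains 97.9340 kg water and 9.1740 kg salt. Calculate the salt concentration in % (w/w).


Formula: Conc = salt / (water + salt) * 100
Substituting: Conc = 9.1740 / (97.9340 + 9.1740) * 100
Result: 8.5652 %


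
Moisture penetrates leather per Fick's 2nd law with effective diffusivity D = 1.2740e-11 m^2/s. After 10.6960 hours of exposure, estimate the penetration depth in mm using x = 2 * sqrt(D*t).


t = 10.6960 hr * 3600 = 38505.6000 s
D * t = 1.2740e-11 * 38505.6000 = 4.9056e-07
x = 2 * sqrt(D*t) = 2 * sqrt(4.9056e-07) = 0.0014008 m = 1.4008 mm


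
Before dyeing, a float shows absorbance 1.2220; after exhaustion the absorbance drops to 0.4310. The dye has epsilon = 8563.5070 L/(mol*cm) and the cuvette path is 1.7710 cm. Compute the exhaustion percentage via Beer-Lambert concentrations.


c_initial = A_i / (epsilon * l) = 1.2220 / (8563.5070 * 1.7710) = 8.0575e-05 mol/L
c_final = A_f / (epsilon * l) = 0.4310 / (8563.5070 * 1.7710) = 2.8419e-05 mol/L
Exhaustion = (c_initial - c_final) / c_initial * 100 = (8.0575e-05 - 2.8419e-05) / 8.0575e-05 * 100 = 64.7300 %


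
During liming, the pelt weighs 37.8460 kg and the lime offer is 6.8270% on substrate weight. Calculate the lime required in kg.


Formula: Lime = substrate * pct / 100
Substituting: Lime = 37.8460 * 6.8270 / 100
Result: 2.5837 kg


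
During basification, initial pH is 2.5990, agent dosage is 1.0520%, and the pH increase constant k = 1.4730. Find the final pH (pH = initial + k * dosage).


Formula: pH_final = pH_initial + k * base_pct
Substituting: pH_final = 2.5990 + 1.4730 * 1.0520
Result: 4.1486


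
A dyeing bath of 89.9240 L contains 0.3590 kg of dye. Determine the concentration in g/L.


Formula: Conc = dye_mass(kg) / volume(L) * 1000
Substituting: Conc = 0.3590 / 89.9240 * 1000
Result: 3.9923 g/L


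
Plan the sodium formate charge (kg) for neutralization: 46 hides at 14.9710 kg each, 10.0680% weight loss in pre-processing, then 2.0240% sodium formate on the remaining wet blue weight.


Total_raw = N * avg_wt = 46 * 14.9710 = 688.6660 kg
Substrate = Total_raw * (1 - loss/100) = 688.6660 * (1 - 10.0680/100) = 619.3311 kg
Neutralizer = Substrate * pct / 100 = 619.3311 * 2.0240 / 100 = 12.5353 kg


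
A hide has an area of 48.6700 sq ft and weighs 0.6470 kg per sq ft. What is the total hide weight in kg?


Formula: Weight = area * weight_per_sqft
Substituting: Weight = 48.6700 * 0.6470
Result: 31.4895 kg


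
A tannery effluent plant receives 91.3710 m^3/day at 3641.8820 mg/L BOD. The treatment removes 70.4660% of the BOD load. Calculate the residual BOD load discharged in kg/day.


Load_in = volume * conc / 1000 = 91.3710 * 3641.8820 / 1000 = 332.7624 kg/day
Removed = Load_in * eff / 100 = 332.7624 * 70.4660 / 100 = 234.4844 kg/day
Load_out = Load_in - Removed = 332.7624 - 234.4844 = 98.2780 kg/day


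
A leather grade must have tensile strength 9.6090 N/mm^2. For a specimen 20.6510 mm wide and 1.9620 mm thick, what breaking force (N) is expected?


Formula: F = TS * w * t
Substituting: F = 9.6090 * 20.6510 * 1.9620
Result: 389.3304 N


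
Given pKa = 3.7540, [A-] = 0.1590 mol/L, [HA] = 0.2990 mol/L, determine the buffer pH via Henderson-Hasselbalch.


ratio = [A-] / [HA] = 0.1590 / 0.2990 = 0.5318
log10(ratio) = -0.2743
pH = pKa + log10(ratio) = 3.7540 - 0.2743 = 3.4797


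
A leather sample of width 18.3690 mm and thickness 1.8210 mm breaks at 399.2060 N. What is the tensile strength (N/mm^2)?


Formula: TS = force / (width * thickness)
Substituting: TS = 399.2060 / (18.3690 * 1.8210)
Result: 11.9344 N/mm^2


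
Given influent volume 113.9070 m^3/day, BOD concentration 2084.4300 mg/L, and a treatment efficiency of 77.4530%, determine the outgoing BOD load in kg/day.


Load_in = volume * conc / 1000 = 113.9070 * 2084.4300 / 1000 = 237.4312 kg/day
Removed = Load_in * eff / 100 = 237.4312 * 77.4530 / 100 = 183.8976 kg/day
Load_out = Load_in - Removed = 237.4312 - 183.8976 = 53.5336 kg/day


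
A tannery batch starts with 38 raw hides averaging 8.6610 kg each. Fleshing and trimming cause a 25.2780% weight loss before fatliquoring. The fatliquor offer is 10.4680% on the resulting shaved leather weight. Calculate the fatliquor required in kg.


Total_raw = N * avg_wt = 38 * 8.6610 = 329.1180 kg
Substrate = Total_raw * (1 - loss/100) = 329.1180 * (1 - 25.2780/100) = 245.9236 kg
Fat = Substrate * pct / 100 = 245.9236 * 10.4680 / 100 = 25.7433 kg


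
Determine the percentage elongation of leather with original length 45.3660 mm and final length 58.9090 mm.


Formula: Elongation = (Lf - L0) / L0 * 100
Substituting: Elongation = (58.9090 - 45.3660) / 45.3660 * 100
Result: 29.8528 %


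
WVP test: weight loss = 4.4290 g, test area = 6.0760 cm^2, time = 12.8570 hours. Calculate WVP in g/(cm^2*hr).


Formula: WVP = loss / (area * time)
Substituting: WVP = 4.4290 / (6.0760 * 12.8570)
Result: 0.0566955 g/(cm^2*hr)


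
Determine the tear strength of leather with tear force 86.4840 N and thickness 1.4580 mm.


Formula: Tear strength = force / thickness
Substituting: Tear strength = 86.4840 / 1.4580
Result: 59.3169 N/mm


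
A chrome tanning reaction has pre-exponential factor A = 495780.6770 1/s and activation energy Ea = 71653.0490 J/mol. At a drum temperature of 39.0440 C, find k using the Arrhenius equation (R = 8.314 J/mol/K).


T_K = T_C + 273.15 = 39.0440 + 273.15 = 312.1940 K
exponent = -Ea / (R * T_K) = -71653.0490 / (8.314 * 312.1940) = -27.6058
k = A * exp(exponent) = 495780.6770 * exp(-27.6058) = 5.0845e-07 1/s


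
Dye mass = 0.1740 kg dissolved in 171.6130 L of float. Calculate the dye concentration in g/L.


Formula: Conc = dye_mass(kg) / volume(L) * 1000
Substituting: Conc = 0.1740 / 171.6130 * 1000
Result: 1.0139 g/L


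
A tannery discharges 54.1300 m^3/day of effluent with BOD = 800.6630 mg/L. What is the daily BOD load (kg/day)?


Formula: BOD_load = volume * conc / 1000
Substituting: BOD_load = 54.1300 * 800.6630 / 1000
Result: 43.3399 kg/day


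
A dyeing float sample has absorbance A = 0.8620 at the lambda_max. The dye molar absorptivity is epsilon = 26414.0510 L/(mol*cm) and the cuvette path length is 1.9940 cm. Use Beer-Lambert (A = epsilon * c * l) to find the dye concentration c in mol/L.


Formula: c = A / (epsilon * l)
Substituting: c = 0.8620 / (26414.0510 * 1.9940)
Result: 1.6366e-05 mol/L


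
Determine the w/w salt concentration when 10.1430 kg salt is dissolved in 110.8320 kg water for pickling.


Formula: Conc = salt / (water + salt) * 100
Substituting: Conc = 10.1430 / (110.8320 + 10.1430) * 100
Result: 8.3844 %


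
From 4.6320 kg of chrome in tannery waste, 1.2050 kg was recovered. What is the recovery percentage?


Formula: Recovery = recovered / input * 100
Substituting: Recovery = 1.2050 / 4.6320 * 100
Result: 26.0147 %


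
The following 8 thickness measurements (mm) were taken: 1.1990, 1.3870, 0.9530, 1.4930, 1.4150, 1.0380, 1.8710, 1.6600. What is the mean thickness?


Formula: Average = sum / n
Substituting: Average = 11.0160 / 8
Result: 1.3770 mm


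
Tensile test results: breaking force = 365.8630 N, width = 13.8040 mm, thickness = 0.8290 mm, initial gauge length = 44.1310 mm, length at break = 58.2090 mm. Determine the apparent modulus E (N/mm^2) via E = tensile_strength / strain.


TS = F / (w * t) = 365.8630 / (13.8040 * 0.8290) = 31.9712 N/mm^2
strain = (Lf - L0) / L0 = (58.2090 - 44.1310) / 44.1310 = 0.3190
E = TS / strain = 31.9712 / 0.3190 = 100.2217 N/mm^2


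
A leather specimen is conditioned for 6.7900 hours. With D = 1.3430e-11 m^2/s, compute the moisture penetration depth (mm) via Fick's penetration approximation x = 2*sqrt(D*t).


t = 6.7900 hr * 3600 = 24444.0000 s
D * t = 1.3430e-11 * 24444.0000 = 3.2828e-07
x = 2 * sqrt(D*t) = 2 * sqrt(3.2828e-07) = 0.00114592 m = 1.1459 mm


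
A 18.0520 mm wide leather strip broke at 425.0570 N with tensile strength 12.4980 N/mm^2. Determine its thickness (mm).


Formula: t = F / (TS * w)
Substituting: t = 425.0570 / (12.4980 * 18.0520)
Result: 1.8840 mm


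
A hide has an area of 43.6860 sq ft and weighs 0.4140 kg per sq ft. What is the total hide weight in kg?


Formula: Weight = area * weight_per_sqft
Substituting: Weight = 43.6860 * 0.4140
Result: 18.0860 kg


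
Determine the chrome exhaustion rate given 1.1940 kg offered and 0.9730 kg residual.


Formula: Uptake = (offered - residual) / offered * 100
Substituting: Uptake = (1.1940 - 0.9730) / 1.1940 * 100
Result: 18.5092 %


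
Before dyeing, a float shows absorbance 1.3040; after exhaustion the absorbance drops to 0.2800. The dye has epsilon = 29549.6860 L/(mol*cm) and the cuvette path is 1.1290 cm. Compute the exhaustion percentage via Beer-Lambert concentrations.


c_initial = A_i / (epsilon * l) = 1.3040 / (29549.6860 * 1.1290) = 3.9087e-05 mol/L
c_final = A_f / (epsilon * l) = 0.2800 / (29549.6860 * 1.1290) = 8.3929e-06 mol/L
Exhaustion = (c_initial - c_final) / c_initial * 100 = (3.9087e-05 - 8.3929e-06) / 3.9087e-05 * 100 = 78.5276 %


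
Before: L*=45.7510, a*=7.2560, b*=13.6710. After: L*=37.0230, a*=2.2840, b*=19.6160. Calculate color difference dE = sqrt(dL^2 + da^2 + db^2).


dL = -8.7280, da = -4.9720, db = 5.9450
dE = sqrt((-8.7280)^2 + (-4.9720)^2 + 5.9450^2) = 11.6723


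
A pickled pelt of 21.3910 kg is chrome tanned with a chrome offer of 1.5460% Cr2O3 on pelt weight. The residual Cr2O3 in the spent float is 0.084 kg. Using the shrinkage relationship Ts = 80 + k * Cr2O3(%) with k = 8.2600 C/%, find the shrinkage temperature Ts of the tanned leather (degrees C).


Offered = pelt * offer_pct / 100 = 21.3910 * 1.5460 / 100 = 0.3307 kg
Uptake = offered - residual = 0.3307 - 0.084 = 0.2467 kg
Cr2O3% on pelt = uptake / pelt * 100 = 0.2467 / 21.3910 * 100 = 1.1533 %
Ts = 80 + k * Cr2O3% = 80 + 8.2600 * 1.1533 = 89.5264 C


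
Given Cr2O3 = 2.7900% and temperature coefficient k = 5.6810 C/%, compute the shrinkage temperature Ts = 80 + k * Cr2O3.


Formula: Ts = 80 + k * Cr2O3
Substituting: Ts = 80 + 5.6810 * 2.7900
Result: 95.8500 C


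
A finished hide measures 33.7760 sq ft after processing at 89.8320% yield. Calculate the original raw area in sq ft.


Formula: raw = finished * 100 / yield
Substituting: raw = 33.7760 * 100 / 89.8320
Result: 37.5991 sq ft


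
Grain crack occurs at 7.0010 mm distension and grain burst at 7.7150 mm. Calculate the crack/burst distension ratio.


Formula: Ratio = crack / burst
Substituting: Ratio = 7.0010 / 7.7150
Result: 0.9075


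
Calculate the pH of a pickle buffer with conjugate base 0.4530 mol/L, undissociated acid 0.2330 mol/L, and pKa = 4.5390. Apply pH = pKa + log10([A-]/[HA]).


ratio = [A-] / [HA] = 0.4530 / 0.2330 = 1.9442
log10(ratio) = 0.2887
pH = pKa + log10(ratio) = 4.5390 + 0.2887 = 4.8277


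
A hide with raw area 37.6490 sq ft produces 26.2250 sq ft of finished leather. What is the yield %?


Formula: Yield = finished / raw * 100
Substituting: Yield = 26.2250 / 37.6490 * 100
Result: 69.6566 %


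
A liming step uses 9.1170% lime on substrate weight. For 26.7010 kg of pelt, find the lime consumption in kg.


Formula: Lime = substrate * pct / 100
Substituting: Lime = 26.7010 * 9.1170 / 100
Result: 2.4343 kg


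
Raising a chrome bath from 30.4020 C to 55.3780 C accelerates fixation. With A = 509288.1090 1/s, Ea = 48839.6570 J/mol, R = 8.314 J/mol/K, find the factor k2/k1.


T1 = 30.4020 + 273.15 = 303.5520 K; T2 = 55.3780 + 273.15 = 328.5280 K
k1 = A * exp(-Ea/(R*T1)) = 509288.1090 * exp(-48839.6570/(8.314*303.5520)) = 0.00200644 1/s
k2 = A * exp(-Ea/(R*T2)) = 509288.1090 * exp(-48839.6570/(8.314*328.5280)) = 0.00873721 1/s
k2/k1 = 0.00873721 / 0.00200644 = 4.3546


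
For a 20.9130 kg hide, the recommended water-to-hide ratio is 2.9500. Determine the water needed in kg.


Formula: Water = hide_weight * ratio
Substituting: Water = 20.9130 * 2.9500
Result: 61.6934 kg


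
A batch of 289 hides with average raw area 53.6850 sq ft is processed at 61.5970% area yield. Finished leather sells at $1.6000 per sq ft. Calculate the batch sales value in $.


Raw_total = N * avg_area = 289 * 53.6850 = 15514.9650 sq ft
Finished = Raw_total * yield / 100 = 15514.9650 * 61.5970 / 100 = 9556.7530 sq ft
Value = Finished * price = 9556.7530 * 1.6000 = 15290.8048 $


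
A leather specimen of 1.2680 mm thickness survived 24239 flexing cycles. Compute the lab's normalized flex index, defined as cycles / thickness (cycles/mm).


Formula: Index = cycles / thickness
Substituting: Index = 24239 / 1.2680
Result: 19115.9306 cycles/mm


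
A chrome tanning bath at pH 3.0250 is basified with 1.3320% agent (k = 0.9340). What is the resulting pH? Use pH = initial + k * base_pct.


Formula: pH_final = pH_initial + k * base_pct
Substituting: pH_final = 3.0250 + 0.9340 * 1.3320
Result: 4.2691


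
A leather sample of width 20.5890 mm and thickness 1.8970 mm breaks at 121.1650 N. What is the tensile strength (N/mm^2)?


Formula: TS = force / (width * thickness)
Substituting: TS = 121.1650 / (20.5890 * 1.8970)
Result: 3.1022 N/mm^2


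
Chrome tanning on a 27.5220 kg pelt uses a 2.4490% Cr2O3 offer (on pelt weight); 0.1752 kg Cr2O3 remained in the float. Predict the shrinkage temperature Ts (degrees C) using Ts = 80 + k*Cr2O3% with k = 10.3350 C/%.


Offered = pelt * offer_pct / 100 = 27.5220 * 2.4490 / 100 = 0.6740 kg
Uptake = offered - residual = 0.6740 - 0.1752 = 0.4988 kg
Cr2O3% on pelt = uptake / pelt * 100 = 0.4988 / 27.5220 * 100 = 1.8124 %
Ts = 80 + k * Cr2O3% = 80 + 10.3350 * 1.8124 = 98.7313 C


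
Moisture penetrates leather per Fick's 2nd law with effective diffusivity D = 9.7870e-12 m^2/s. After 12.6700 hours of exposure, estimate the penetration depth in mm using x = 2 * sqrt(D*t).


t = 12.6700 hr * 3600 = 45612.0000 s
D * t = 9.7870e-12 * 45612.0000 = 4.4640e-07
x = 2 * sqrt(D*t) = 2 * sqrt(4.4640e-07) = 0.00133627 m = 1.3363 mm


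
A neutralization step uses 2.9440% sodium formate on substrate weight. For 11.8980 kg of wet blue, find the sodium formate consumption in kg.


Formula: Neutralizer = substrate * pct / 100
Substituting: Neutralizer = 11.8980 * 2.9440 / 100
Result: 0.3503 kg


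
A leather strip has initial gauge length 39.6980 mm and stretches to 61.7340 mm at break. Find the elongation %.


Formula: Elongation = (Lf - L0) / L0 * 100
Substituting: Elongation = (61.7340 - 39.6980) / 39.6980 * 100
Result: 55.5091 %


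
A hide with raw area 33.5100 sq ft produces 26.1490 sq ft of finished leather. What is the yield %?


Formula: Yield = finished / raw * 100
Substituting: Yield = 26.1490 / 33.5100 * 100
Result: 78.0334 %


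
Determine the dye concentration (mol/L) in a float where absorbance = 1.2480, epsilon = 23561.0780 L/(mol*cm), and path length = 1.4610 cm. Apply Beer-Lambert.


Formula: c = A / (epsilon * l)
Substituting: c = 1.2480 / (23561.0780 * 1.4610)
Result: 3.6255e-05 mol/L


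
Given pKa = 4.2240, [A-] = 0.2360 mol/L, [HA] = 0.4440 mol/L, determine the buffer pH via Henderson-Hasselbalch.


ratio = [A-] / [HA] = 0.2360 / 0.4440 = 0.5315
log10(ratio) = -0.2745
pH = pKa + log10(ratio) = 4.2240 - 0.2745 = 3.9495


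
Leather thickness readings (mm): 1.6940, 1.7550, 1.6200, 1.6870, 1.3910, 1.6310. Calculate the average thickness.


Formula: Average = sum / n
Substituting: Average = 9.7780 / 6
Result: 1.6297 mm


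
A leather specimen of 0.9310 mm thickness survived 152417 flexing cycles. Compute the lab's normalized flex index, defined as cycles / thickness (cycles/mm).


Formula: Index = cycles / thickness
Substituting: Index = 152417 / 0.9310
Result: 163713.2116 cycles/mm


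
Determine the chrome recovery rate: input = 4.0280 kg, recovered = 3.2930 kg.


Formula: Recovery = recovered / input * 100
Substituting: Recovery = 3.2930 / 4.0280 * 100
Result: 81.7527 %


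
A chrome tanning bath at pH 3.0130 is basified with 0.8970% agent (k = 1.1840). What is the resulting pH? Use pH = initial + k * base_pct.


Formula: pH_final = pH_initial + k * base_pct
Substituting: pH_final = 3.0130 + 1.1840 * 0.8970
Result: 4.0750


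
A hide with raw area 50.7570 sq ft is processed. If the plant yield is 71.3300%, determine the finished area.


Formula: finished = raw * yield / 100
Substituting: finished = 50.7570 * 71.3300 / 100
Result: 36.2050 sq ft


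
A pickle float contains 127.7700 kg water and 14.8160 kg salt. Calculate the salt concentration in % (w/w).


Formula: Conc = salt / (water + salt) * 100
Substituting: Conc = 14.8160 / (127.7700 + 14.8160) * 100
Result: 10.3909 %


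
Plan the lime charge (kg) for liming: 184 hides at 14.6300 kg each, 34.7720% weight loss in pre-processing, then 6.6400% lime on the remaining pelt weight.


Total_raw = N * avg_wt = 184 * 14.6300 = 2691.9200 kg
Substrate = Total_raw * (1 - loss/100) = 2691.9200 * (1 - 34.7720/100) = 1755.8856 kg
Lime = Substrate * pct / 100 = 1755.8856 * 6.6400 / 100 = 116.5908 kg


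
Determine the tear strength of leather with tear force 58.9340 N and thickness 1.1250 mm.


Formula: Tear strength = force / thickness
Substituting: Tear strength = 58.9340 / 1.1250
Result: 52.3858 N/mm


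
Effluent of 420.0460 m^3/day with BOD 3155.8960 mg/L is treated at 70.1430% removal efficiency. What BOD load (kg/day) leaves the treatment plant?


Load_in = volume * conc / 1000 = 420.0460 * 3155.8960 / 1000 = 1325.6215 kg/day
Removed = Load_in * eff / 100 = 1325.6215 * 70.1430 / 100 = 929.8307 kg/day
Load_out = Load_in - Removed = 1325.6215 - 929.8307 = 395.7908 kg/day


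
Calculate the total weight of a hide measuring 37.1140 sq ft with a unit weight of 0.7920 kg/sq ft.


Formula: Weight = area * weight_per_sqft
Substituting: Weight = 37.1140 * 0.7920
Result: 29.3943 kg


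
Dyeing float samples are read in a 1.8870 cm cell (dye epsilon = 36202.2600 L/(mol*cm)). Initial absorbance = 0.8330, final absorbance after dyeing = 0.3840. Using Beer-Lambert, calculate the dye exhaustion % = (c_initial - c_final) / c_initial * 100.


c_initial = A_i / (epsilon * l) = 0.8330 / (36202.2600 * 1.8870) = 1.2194e-05 mol/L
c_final = A_f / (epsilon * l) = 0.3840 / (36202.2600 * 1.8870) = 5.6211e-06 mol/L
Exhaustion = (c_initial - c_final) / c_initial * 100 = (1.2194e-05 - 5.6211e-06) / 1.2194e-05 * 100 = 53.9016 %


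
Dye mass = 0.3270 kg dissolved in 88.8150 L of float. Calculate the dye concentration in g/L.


Formula: Conc = dye_mass(kg) / volume(L) * 1000
Substituting: Conc = 0.3270 / 88.8150 * 1000
Result: 3.6818 g/L


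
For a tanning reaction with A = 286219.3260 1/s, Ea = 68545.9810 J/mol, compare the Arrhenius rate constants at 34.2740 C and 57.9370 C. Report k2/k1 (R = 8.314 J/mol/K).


T1 = 34.2740 + 273.15 = 307.4240 K; T2 = 57.9370 + 273.15 = 331.0870 K
k1 = A * exp(-Ea/(R*T1)) = 286219.3260 * exp(-68545.9810/(8.314*307.4240)) = 6.4503e-07 1/s
k2 = A * exp(-Ea/(R*T2)) = 286219.3260 * exp(-68545.9810/(8.314*331.0870)) = 4.3854e-06 1/s
k2/k1 = 4.3854e-06 / 6.4503e-07 = 6.7987


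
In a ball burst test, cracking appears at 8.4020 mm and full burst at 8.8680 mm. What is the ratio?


Formula: Ratio = crack / burst
Substituting: Ratio = 8.4020 / 8.8680
Result: 0.9475


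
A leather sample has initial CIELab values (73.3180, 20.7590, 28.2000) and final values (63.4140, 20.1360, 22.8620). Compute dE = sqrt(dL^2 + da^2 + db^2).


dL = -9.9040, da = -0.6230, db = -5.3380
dE = sqrt((-9.9040)^2 + (-0.6230)^2 + (-5.3380)^2) = 11.2682


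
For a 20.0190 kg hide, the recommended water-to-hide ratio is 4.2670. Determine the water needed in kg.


Formula: Water = hide_weight * ratio
Substituting: Water = 20.0190 * 4.2670
Result: 85.4211 kg


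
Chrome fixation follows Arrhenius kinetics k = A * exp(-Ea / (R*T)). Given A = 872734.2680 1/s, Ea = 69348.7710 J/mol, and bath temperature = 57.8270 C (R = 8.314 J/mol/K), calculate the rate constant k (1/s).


T_K = T_C + 273.15 = 57.8270 + 273.15 = 330.9770 K
exponent = -Ea / (R * T_K) = -69348.7710 / (8.314 * 330.9770) = -25.2018
k = A * exp(exponent) = 872734.2680 * exp(-25.2018) = 9.9059e-06 1/s


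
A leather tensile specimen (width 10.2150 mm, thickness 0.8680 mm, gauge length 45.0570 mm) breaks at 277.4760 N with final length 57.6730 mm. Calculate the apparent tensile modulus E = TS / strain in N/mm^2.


TS = F / (w * t) = 277.4760 / (10.2150 * 0.8680) = 31.2945 N/mm^2
strain = (Lf - L0) / L0 = (57.6730 - 45.0570) / 45.0570 = 0.2800
E = TS / strain = 31.2945 / 0.2800 = 111.7655 N/mm^2


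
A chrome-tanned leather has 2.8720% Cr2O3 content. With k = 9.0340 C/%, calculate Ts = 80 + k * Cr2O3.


Formula: Ts = 80 + k * Cr2O3
Substituting: Ts = 80 + 9.0340 * 2.8720
Result: 105.9456 C


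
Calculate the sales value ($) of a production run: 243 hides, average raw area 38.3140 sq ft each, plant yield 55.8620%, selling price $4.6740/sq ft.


Raw_total = N * avg_area = 243 * 38.3140 = 9310.3020 sq ft
Finished = Raw_total * yield / 100 = 9310.3020 * 55.8620 / 100 = 5200.9209 sq ft
Value = Finished * price = 5200.9209 * 4.6740 = 24309.1043 $


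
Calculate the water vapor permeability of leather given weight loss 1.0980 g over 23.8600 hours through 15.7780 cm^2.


Formula: WVP = loss / (area * time)
Substituting: WVP = 1.0980 / (15.7780 * 23.8600)
Result: 0.00291662 g/(cm^2*hr)


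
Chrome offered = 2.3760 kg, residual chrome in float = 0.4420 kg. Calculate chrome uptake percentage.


Formula: Uptake = (offered - residual) / offered * 100
Substituting: Uptake = (2.3760 - 0.4420) / 2.3760 * 100
Result: 81.3973 %


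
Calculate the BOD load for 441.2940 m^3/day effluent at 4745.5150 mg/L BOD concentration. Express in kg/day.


Formula: BOD_load = volume * conc / 1000
Substituting: BOD_load = 441.2940 * 4745.5150 / 1000
Result: 2094.1673 kg/day


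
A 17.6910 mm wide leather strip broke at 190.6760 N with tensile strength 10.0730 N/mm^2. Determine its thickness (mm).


Formula: t = F / (TS * w)
Substituting: t = 190.6760 / (10.0730 * 17.6910)
Result: 1.0700 mm


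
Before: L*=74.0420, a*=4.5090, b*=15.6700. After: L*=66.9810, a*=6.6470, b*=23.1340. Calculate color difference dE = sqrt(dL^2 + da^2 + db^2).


dL = -7.0610, da = 2.1380, db = 7.4640
dE = sqrt((-7.0610)^2 + 2.1380^2 + 7.4640^2) = 10.4948


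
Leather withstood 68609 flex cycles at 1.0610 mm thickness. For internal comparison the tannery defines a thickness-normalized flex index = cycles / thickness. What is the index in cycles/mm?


Formula: Index = cycles / thickness
Substituting: Index = 68609 / 1.0610
Result: 64664.4675 cycles/mm


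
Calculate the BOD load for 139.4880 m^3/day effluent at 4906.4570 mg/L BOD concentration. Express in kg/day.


Formula: BOD_load = volume * conc / 1000
Substituting: BOD_load = 139.4880 * 4906.4570 / 1000
Result: 684.3919 kg/day


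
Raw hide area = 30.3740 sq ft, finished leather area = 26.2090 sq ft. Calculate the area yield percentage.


Formula: Yield = finished / raw * 100
Substituting: Yield = 26.2090 / 30.3740 * 100
Result: 86.2876 %


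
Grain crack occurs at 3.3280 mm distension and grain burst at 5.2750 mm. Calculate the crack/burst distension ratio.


Formula: Ratio = crack / burst
Substituting: Ratio = 3.3280 / 5.2750
Result: 0.6309


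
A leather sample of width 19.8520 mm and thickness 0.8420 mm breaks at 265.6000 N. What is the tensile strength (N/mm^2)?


Formula: TS = force / (width * thickness)
Substituting: TS = 265.6000 / (19.8520 * 0.8420)
Result: 15.8896 N/mm^2


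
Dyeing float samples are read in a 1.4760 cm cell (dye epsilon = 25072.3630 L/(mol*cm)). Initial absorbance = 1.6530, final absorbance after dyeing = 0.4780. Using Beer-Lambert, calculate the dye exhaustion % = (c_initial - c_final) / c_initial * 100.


c_initial = A_i / (epsilon * l) = 1.6530 / (25072.3630 * 1.4760) = 4.4667e-05 mol/L
c_final = A_f / (epsilon * l) = 0.4780 / (25072.3630 * 1.4760) = 1.2917e-05 mol/L
Exhaustion = (c_initial - c_final) / c_initial * 100 = (4.4667e-05 - 1.2917e-05) / 4.4667e-05 * 100 = 71.0829 %


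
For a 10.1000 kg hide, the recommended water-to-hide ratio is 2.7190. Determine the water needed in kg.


Formula: Water = hide_weight * ratio
Substituting: Water = 10.1000 * 2.7190
Result: 27.4619 kg


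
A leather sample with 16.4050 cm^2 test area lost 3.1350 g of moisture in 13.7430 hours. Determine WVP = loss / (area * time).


Formula: WVP = loss / (area * time)
Substituting: WVP = 3.1350 / (16.4050 * 13.7430)
Result: 0.0139053 g/(cm^2*hr)
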